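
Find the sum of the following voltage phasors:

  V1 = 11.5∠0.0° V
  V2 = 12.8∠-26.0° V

Step 1 — Convert each phasor to rectangular form:
  V1 = 11.5·(cos(0.0°) + j·sin(0.0°)) = 11.5 V
  V2 = 12.8·(cos(-26.0°) + j·sin(-26.0°)) = 11.5 - j5.611 V
Step 2 — Sum components: V_total = 23 - j5.611 V.
Step 3 — Convert to polar: |V_total| = 23.68 V, ∠V_total = -13.7°.

V_total = 23.68∠-13.7° V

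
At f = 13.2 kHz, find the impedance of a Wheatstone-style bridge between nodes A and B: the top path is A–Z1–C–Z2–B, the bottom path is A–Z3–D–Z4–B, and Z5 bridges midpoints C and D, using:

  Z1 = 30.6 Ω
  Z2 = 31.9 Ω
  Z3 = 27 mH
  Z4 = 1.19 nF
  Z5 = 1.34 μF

Step 1 — Angular frequency: ω = 2π·f = 2π·1.32e+04 = 8.294e+04 rad/s.
Step 2 — Component impedances:
  Z1: Z = R = 30.6 Ω
  Z2: Z = R = 31.9 Ω
  Z3: Z = jωL = j·8.294e+04·0.027 = 0 + j2239 Ω
  Z4: Z = 1/(jωC) = -j/(ω·C) = 0 - j1.013e+04 Ω
  Z5: Z = 1/(jωC) = -j/(ω·C) = 0 - j8.998 Ω
Step 3 — Bridge requires nodal analysis (the Z5 bridge couples midpoints C and D, so the two paths cannot be reduced to a simple series/parallel combination). Setting node B to ground and injecting 1 A at node A, the 3-node admittance system at A, C, D solves to V_A = Z_AB = 62.49 + j0.3202 Ω = 62.49∠0.3° Ω.

Z = 62.49 + j0.3202 Ω = 62.49∠0.3° Ω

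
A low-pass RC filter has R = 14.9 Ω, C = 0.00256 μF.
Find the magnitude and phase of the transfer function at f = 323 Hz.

Step 1 — Angular frequency: ω = 2π·323 = 2029 rad/s.
Step 2 — Transfer function: H(jω) = 1/(1 + jωRC).
Step 3 — Denominator: 1 + jωRC = 1 + j·2029·14.9·2.56e-09 = 1 + j7.741e-05.
Step 4 — H = 1 - j7.741e-05.
Step 5 — Magnitude: |H| = 1 (-0.0 dB); phase: φ = -0.0°.

|H| = 1 (-0.0 dB), φ = -0.0°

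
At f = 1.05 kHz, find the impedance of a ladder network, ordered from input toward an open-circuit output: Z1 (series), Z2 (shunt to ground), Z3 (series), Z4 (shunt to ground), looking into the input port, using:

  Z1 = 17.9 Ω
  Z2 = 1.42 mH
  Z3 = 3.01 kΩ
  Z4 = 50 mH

Step 1 — Angular frequency: ω = 2π·f = 2π·1050 = 6597 rad/s.
Step 2 — Component impedances:
  Z1: Z = R = 17.9 Ω
  Z2: Z = jωL = j·6597·0.00142 = 0 + j9.368 Ω
  Z3: Z = R = 3010 Ω
  Z4: Z = jωL = j·6597·0.05 = 0 + j329.9 Ω
Step 3 — Ladder network (open output): work backward from the far end, alternating series and parallel combinations. Z_in = 17.93 + j9.365 Ω = 20.23∠27.6° Ω.

Z = 17.93 + j9.365 Ω = 20.23∠27.6° Ω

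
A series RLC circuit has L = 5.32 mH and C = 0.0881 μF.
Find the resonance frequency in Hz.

Step 1 — Resonance condition Im(Z)=0 gives ω₀ = 1/√(LC).
Step 2 — ω₀ = 1/√(0.00532·8.81e-08) = 4.619e+04 rad/s.
Step 3 — f₀ = ω₀/(2π) = 7352 Hz.

f₀ = 7352 Hz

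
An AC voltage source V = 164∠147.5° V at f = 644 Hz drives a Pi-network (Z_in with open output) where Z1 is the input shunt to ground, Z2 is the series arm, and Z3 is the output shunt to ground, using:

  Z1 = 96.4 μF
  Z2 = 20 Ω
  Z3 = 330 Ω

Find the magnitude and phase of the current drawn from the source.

Step 1 — Angular frequency: ω = 2π·f = 2π·644 = 4046 rad/s.
Step 2 — Component impedances:
  Z1: Z = 1/(jωC) = -j/(ω·C) = 0 - j2.564 Ω
  Z2: Z = R = 20 Ω
  Z3: Z = R = 330 Ω
Step 3 — With open output, the series arm Z2 and the output shunt Z3 appear in series to ground: Z2 + Z3 = 350 Ω.
Step 4 — Parallel with input shunt Z1: Z_in = Z1 || (Z2 + Z3) = 0.01878 - j2.564 Ω = 2.564∠-89.6° Ω.
Step 5 — Source phasor: V = 164∠147.5° V = -138.3 + j88.12 V.
Step 6 — Ohm's law: I = V / Z_total = (-138.3 + j88.12) / (0.01878 - j2.564) = -34.77 - j53.7 A.
Step 7 — Convert to polar: |I| = 63.97 A, ∠I = -122.9°.

I = 63.97∠-122.9° A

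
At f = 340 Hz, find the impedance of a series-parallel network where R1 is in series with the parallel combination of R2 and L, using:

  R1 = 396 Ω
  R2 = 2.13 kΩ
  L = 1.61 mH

Step 1 — Angular frequency: ω = 2π·f = 2π·340 = 2136 rad/s.
Step 2 — Component impedances:
  R1: Z = R = 396 Ω
  R2: Z = R = 2130 Ω
  L: Z = jωL = j·2136·0.00161 = 0 + j3.439 Ω
Step 3 — Parallel branch: R2 || L = 1/(1/R2 + 1/L) = 0.005554 + j3.439 Ω.
Step 4 — Series with R1: Z_total = R1 + (R2 || L) = 396 + j3.439 Ω = 396∠0.5° Ω.

Z = 396 + j3.439 Ω = 396∠0.5° Ω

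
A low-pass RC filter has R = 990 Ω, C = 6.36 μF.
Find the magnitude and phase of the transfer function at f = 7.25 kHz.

Step 1 — Angular frequency: ω = 2π·7250 = 4.555e+04 rad/s.
Step 2 — Transfer function: H(jω) = 1/(1 + jωRC).
Step 3 — Denominator: 1 + jωRC = 1 + j·4.555e+04·990·6.36e-06 = 1 + j286.8.
Step 4 — H = 1.216e-05 - j0.003486.
Step 5 — Magnitude: |H| = 0.003486 (-49.2 dB); phase: φ = -89.8°.

|H| = 0.003486 (-49.2 dB), φ = -89.8°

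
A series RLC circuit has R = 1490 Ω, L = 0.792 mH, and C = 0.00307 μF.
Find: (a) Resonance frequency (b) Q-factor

Step 1 — Resonance condition Im(Z)=0 gives ω₀ = 1/√(LC).
Step 2 — ω₀ = 1/√(0.000792·3.07e-09) = 6.413e+05 rad/s.
Step 3 — f₀ = ω₀/(2π) = 1.021e+05 Hz.
Step 4 — Series Q: Q = ω₀L/R = 6.413e+05·0.000792/1490 = 0.3409.

(a) f₀ = 1.021e+05 Hz  (b) Q = 0.3409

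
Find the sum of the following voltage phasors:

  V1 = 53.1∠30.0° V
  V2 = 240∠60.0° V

Step 1 — Convert each phasor to rectangular form:
  V1 = 53.1·(cos(30.0°) + j·sin(30.0°)) = 45.99 + j26.55 V
  V2 = 240·(cos(60.0°) + j·sin(60.0°)) = 120 + j207.8 V
Step 2 — Sum components: V_total = 166 + j234.4 V.
Step 3 — Convert to polar: |V_total| = 287.2 V, ∠V_total = 54.7°.

V_total = 287.2∠54.7° V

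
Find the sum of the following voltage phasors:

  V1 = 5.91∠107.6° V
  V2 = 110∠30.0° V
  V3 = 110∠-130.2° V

Step 1 — Convert each phasor to rectangular form:
  V1 = 5.91·(cos(107.6°) + j·sin(107.6°)) = -1.787 + j5.633 V
  V2 = 110·(cos(30.0°) + j·sin(30.0°)) = 95.26 + j55 V
  V3 = 110·(cos(-130.2°) + j·sin(-130.2°)) = -71 - j84.02 V
Step 2 — Sum components: V_total = 22.48 - j23.38 V.
Step 3 — Convert to polar: |V_total| = 32.43 V, ∠V_total = -46.1°.

V_total = 32.43∠-46.1° V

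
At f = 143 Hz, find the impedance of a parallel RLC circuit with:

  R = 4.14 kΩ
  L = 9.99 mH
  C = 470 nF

Step 1 — Angular frequency: ω = 2π·f = 2π·143 = 898.5 rad/s.
Step 2 — Component impedances:
  R: Z = R = 4140 Ω
  L: Z = jωL = j·898.5·0.00999 = 0 + j8.976 Ω
  C: Z = 1/(jωC) = -j/(ω·C) = 0 - j2368 Ω
Step 3 — Parallel combination: 1/Z_total = 1/R + 1/L + 1/C; Z_total = 0.01961 + j9.01 Ω = 9.01∠89.9° Ω.

Z = 0.01961 + j9.01 Ω = 9.01∠89.9° Ω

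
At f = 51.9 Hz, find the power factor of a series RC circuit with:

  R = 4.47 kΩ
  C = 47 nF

Step 1 — Angular frequency: ω = 2π·f = 2π·51.9 = 326.1 rad/s.
Step 2 — Component impedances:
  R: Z = R = 4470 Ω
  C: Z = 1/(jωC) = -j/(ω·C) = 0 - j6.525e+04 Ω
Step 3 — Series combination: Z_total = R + C = 4470 - j6.525e+04 Ω = 6.54e+04∠-86.1° Ω.
Step 4 — Power factor: PF = cos(φ) = Re(Z)/|Z| = 4470/6.54e+04 = 0.06835.
Step 5 — Type: Im(Z) = -6.525e+04 ⇒ leading (phase φ = -86.1°).

PF = 0.06835 (leading, φ = -86.1°)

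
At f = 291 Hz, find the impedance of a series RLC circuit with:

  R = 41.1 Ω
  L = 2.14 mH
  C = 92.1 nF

Step 1 — Angular frequency: ω = 2π·f = 2π·291 = 1828 rad/s.
Step 2 — Component impedances:
  R: Z = R = 41.1 Ω
  L: Z = jωL = j·1828·0.00214 = 0 + j3.913 Ω
  C: Z = 1/(jωC) = -j/(ω·C) = 0 - j5938 Ω
Step 3 — Series combination: Z_total = R + L + C = 41.1 - j5934 Ω = 5935∠-89.6° Ω.

Z = 41.1 - j5934 Ω = 5935∠-89.6° Ω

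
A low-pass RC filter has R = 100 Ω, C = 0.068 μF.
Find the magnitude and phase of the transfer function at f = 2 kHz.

Step 1 — Angular frequency: ω = 2π·2000 = 1.257e+04 rad/s.
Step 2 — Transfer function: H(jω) = 1/(1 + jωRC).
Step 3 — Denominator: 1 + jωRC = 1 + j·1.257e+04·100·6.8e-08 = 1 + j0.08545.
Step 4 — H = 0.9928 - j0.08483.
Step 5 — Magnitude: |H| = 0.9964 (-0.0 dB); phase: φ = -4.9°.

|H| = 0.9964 (-0.0 dB), φ = -4.9°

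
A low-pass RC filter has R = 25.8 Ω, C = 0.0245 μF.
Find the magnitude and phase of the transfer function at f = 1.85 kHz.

Step 1 — Angular frequency: ω = 2π·1850 = 1.162e+04 rad/s.
Step 2 — Transfer function: H(jω) = 1/(1 + jωRC).
Step 3 — Denominator: 1 + jωRC = 1 + j·1.162e+04·25.8·2.45e-08 = 1 + j0.007347.
Step 4 — H = 0.9999 - j0.007347.
Step 5 — Magnitude: |H| = 1 (-0.0 dB); phase: φ = -0.4°.

|H| = 1 (-0.0 dB), φ = -0.4°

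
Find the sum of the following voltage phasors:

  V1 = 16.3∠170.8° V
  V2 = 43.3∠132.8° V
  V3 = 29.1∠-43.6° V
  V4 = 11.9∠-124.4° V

Step 1 — Convert each phasor to rectangular form:
  V1 = 16.3·(cos(170.8°) + j·sin(170.8°)) = -16.09 + j2.606 V
  V2 = 43.3·(cos(132.8°) + j·sin(132.8°)) = -29.42 + j31.77 V
  V3 = 29.1·(cos(-43.6°) + j·sin(-43.6°)) = 21.07 - j20.07 V
  V4 = 11.9·(cos(-124.4°) + j·sin(-124.4°)) = -6.723 - j9.819 V
Step 2 — Sum components: V_total = -31.16 + j4.49 V.
Step 3 — Convert to polar: |V_total| = 31.48 V, ∠V_total = 171.8°.

V_total = 31.48∠171.8° V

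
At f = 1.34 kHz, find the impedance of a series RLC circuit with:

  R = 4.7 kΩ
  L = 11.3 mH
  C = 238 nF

Step 1 — Angular frequency: ω = 2π·f = 2π·1340 = 8419 rad/s.
Step 2 — Component impedances:
  R: Z = R = 4700 Ω
  L: Z = jωL = j·8419·0.0113 = 0 + j95.14 Ω
  C: Z = 1/(jωC) = -j/(ω·C) = 0 - j499 Ω
Step 3 — Series combination: Z_total = R + L + C = 4700 - j403.9 Ω = 4717∠-4.9° Ω.

Z = 4700 - j403.9 Ω = 4717∠-4.9° Ω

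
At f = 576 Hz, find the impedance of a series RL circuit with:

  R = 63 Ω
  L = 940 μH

Step 1 — Angular frequency: ω = 2π·f = 2π·576 = 3619 rad/s.
Step 2 — Component impedances:
  R: Z = R = 63 Ω
  L: Z = jωL = j·3619·0.00094 = 0 + j3.402 Ω
Step 3 — Series combination: Z_total = R + L = 63 + j3.402 Ω = 63.09∠3.1° Ω.

Z = 63 + j3.402 Ω = 63.09∠3.1° Ω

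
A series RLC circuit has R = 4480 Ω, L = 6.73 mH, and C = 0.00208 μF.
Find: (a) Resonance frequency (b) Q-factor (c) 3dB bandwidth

Step 1 — Resonance: ω₀ = 1/√(LC) = 1/√(0.00673·2.08e-09) = 2.673e+05 rad/s.
Step 2 — f₀ = ω₀/(2π) = 4.254e+04 Hz.
Step 3 — Series Q: Q = ω₀L/R = 2.673e+05·0.00673/4480 = 0.4015.
Step 4 — Bandwidth: Δω = ω₀/Q = 6.657e+05 rad/s; BW = Δω/(2π) = 1.059e+05 Hz.

(a) f₀ = 4.254e+04 Hz  (b) Q = 0.4015  (c) BW = 1.059e+05 Hz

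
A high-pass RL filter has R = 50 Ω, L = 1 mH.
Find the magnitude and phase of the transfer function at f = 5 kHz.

Step 1 — Angular frequency: ω = 2π·5000 = 3.142e+04 rad/s.
Step 2 — Transfer function: H(jω) = jωL/(R + jωL).
Step 3 — Numerator jωL = j·31.42; denominator R + jωL = 50 + j31.42.
Step 4 — H = 0.283 + j0.4505.
Step 5 — Magnitude: |H| = 0.532 (-5.5 dB); phase: φ = 57.9°.

|H| = 0.532 (-5.5 dB), φ = 57.9°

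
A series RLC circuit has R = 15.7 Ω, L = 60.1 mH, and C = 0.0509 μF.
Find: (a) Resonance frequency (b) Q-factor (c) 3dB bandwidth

Step 1 — Resonance condition Im(Z)=0 gives ω₀ = 1/√(LC).
Step 2 — ω₀ = 1/√(0.0601·5.09e-08) = 1.808e+04 rad/s.
Step 3 — f₀ = ω₀/(2π) = 2878 Hz.
Step 4 — Series Q: Q = ω₀L/R = 1.808e+04·0.0601/15.7 = 69.21.
Step 5 — 3dB bandwidth: Δω = ω₀/Q = 261.2 rad/s; BW = Δω/(2π) = 41.58 Hz.

(a) f₀ = 2878 Hz  (b) Q = 69.21  (c) BW = 41.58 Hz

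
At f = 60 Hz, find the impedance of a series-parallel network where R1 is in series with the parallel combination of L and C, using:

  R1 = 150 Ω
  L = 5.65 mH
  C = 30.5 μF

Step 1 — Angular frequency: ω = 2π·f = 2π·60 = 377 rad/s.
Step 2 — Component impedances:
  R1: Z = R = 150 Ω
  L: Z = jωL = j·377·0.00565 = 0 + j2.13 Ω
  C: Z = 1/(jωC) = -j/(ω·C) = 0 - j86.97 Ω
Step 3 — Parallel branch: L || C = 1/(1/L + 1/C) = 0 + j2.183 Ω.
Step 4 — Series with R1: Z_total = R1 + (L || C) = 150 + j2.183 Ω = 150∠0.8° Ω.

Z = 150 + j2.183 Ω = 150∠0.8° Ω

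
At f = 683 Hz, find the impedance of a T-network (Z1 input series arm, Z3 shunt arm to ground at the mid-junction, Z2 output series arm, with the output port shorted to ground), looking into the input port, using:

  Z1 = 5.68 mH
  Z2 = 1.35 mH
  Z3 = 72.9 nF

Step 1 — Angular frequency: ω = 2π·f = 2π·683 = 4291 rad/s.
Step 2 — Component impedances:
  Z1: Z = jωL = j·4291·0.00568 = 0 + j24.38 Ω
  Z2: Z = jωL = j·4291·0.00135 = 0 + j5.793 Ω
  Z3: Z = 1/(jωC) = -j/(ω·C) = 0 - j3196 Ω
Step 3 — With the output port shorted to ground, the output series arm Z2 runs from the junction to ground; the shunt arm Z3 also runs from the junction to ground. They appear in parallel: Z3 || Z2 = 0 + j5.804 Ω.
Step 4 — Series with input arm Z1: Z_in = Z1 + (Z3 || Z2) = 0 + j30.18 Ω = 30.18∠90.0° Ω.

Z = 0 + j30.18 Ω = 30.18∠90.0° Ω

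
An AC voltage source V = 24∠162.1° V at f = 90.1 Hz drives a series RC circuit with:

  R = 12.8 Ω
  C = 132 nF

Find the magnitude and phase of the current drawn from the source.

Step 1 — Angular frequency: ω = 2π·f = 2π·90.1 = 566.1 rad/s.
Step 2 — Component impedances:
  R: Z = R = 12.8 Ω
  C: Z = 1/(jωC) = -j/(ω·C) = 0 - j1.338e+04 Ω
Step 3 — Series combination: Z_total = R + C = 12.8 - j1.338e+04 Ω = 1.338e+04∠-89.9° Ω.
Step 4 — Source phasor: V = 24∠162.1° V = -22.84 + j7.377 V.
Step 5 — Ohm's law: I = V / Z_total = (-22.84 + j7.377) / (12.8 - j1.338e+04) = -0.0005529 - j0.001706 A.
Step 6 — Convert to polar: |I| = 0.001793 A, ∠I = -108.0°.

I = 0.001793∠-108.0° A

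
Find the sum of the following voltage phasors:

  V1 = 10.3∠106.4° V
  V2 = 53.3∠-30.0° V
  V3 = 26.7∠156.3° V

Step 1 — Convert each phasor to rectangular form:
  V1 = 10.3·(cos(106.4°) + j·sin(106.4°)) = -2.908 + j9.881 V
  V2 = 53.3·(cos(-30.0°) + j·sin(-30.0°)) = 46.16 - j26.65 V
  V3 = 26.7·(cos(156.3°) + j·sin(156.3°)) = -24.45 + j10.73 V
Step 2 — Sum components: V_total = 18.8 - j6.037 V.
Step 3 — Convert to polar: |V_total| = 19.75 V, ∠V_total = -17.8°.

V_total = 19.75∠-17.8° V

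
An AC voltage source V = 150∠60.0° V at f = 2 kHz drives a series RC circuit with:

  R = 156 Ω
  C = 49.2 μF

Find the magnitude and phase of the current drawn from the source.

Step 1 — Angular frequency: ω = 2π·f = 2π·2000 = 1.257e+04 rad/s.
Step 2 — Component impedances:
  R: Z = R = 156 Ω
  C: Z = 1/(jωC) = -j/(ω·C) = 0 - j1.617 Ω
Step 3 — Series combination: Z_total = R + C = 156 - j1.617 Ω = 156∠-0.6° Ω.
Step 4 — Source phasor: V = 150∠60.0° V = 75 + j129.9 V.
Step 5 — Ohm's law: I = V / Z_total = (75 + j129.9) / (156 - j1.617) = 0.4721 + j0.8376 A.
Step 6 — Convert to polar: |I| = 0.9615 A, ∠I = 60.6°.

I = 0.9615∠60.6° A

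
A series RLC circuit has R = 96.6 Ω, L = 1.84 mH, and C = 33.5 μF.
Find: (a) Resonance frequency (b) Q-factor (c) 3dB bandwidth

Step 1 — Resonance condition Im(Z)=0 gives ω₀ = 1/√(LC).
Step 2 — ω₀ = 1/√(0.00184·3.35e-05) = 4028 rad/s.
Step 3 — f₀ = ω₀/(2π) = 641 Hz.
Step 4 — Series Q: Q = ω₀L/R = 4028·0.00184/96.6 = 0.07672.
Step 5 — 3dB bandwidth: Δω = ω₀/Q = 5.25e+04 rad/s; BW = Δω/(2π) = 8356 Hz.

(a) f₀ = 641 Hz  (b) Q = 0.07672  (c) BW = 8356 Hz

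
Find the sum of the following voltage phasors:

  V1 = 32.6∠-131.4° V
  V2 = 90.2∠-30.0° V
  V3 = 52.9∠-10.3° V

Step 1 — Convert each phasor to rectangular form:
  V1 = 32.6·(cos(-131.4°) + j·sin(-131.4°)) = -21.56 - j24.45 V
  V2 = 90.2·(cos(-30.0°) + j·sin(-30.0°)) = 78.12 - j45.1 V
  V3 = 52.9·(cos(-10.3°) + j·sin(-10.3°)) = 52.05 - j9.459 V
Step 2 — Sum components: V_total = 108.6 - j79.01 V.
Step 3 — Convert to polar: |V_total| = 134.3 V, ∠V_total = -36.0°.

V_total = 134.3∠-36.0° V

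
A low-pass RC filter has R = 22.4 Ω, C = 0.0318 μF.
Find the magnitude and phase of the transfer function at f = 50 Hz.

Step 1 — Angular frequency: ω = 2π·50 = 314.2 rad/s.
Step 2 — Transfer function: H(jω) = 1/(1 + jωRC).
Step 3 — Denominator: 1 + jωRC = 1 + j·314.2·22.4·3.18e-08 = 1 + j0.0002238.
Step 4 — H = 1 - j0.0002238.
Step 5 — Magnitude: |H| = 1 (-0.0 dB); phase: φ = -0.0°.

|H| = 1 (-0.0 dB), φ = -0.0°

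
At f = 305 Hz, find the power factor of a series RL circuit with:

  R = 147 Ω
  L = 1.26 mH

Step 1 — Angular frequency: ω = 2π·f = 2π·305 = 1916 rad/s.
Step 2 — Component impedances:
  R: Z = R = 147 Ω
  L: Z = jωL = j·1916·0.00126 = 0 + j2.415 Ω
Step 3 — Series combination: Z_total = R + L = 147 + j2.415 Ω = 147∠0.9° Ω.
Step 4 — Power factor: PF = cos(φ) = Re(Z)/|Z| = 147/147.02 = 0.9999.
Step 5 — Type: Im(Z) = 2.415 ⇒ lagging (phase φ = 0.9°).

PF = 0.9999 (lagging, φ = 0.9°)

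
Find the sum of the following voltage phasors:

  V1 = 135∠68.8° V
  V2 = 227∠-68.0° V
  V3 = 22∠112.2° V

Step 1 — Convert each phasor to rectangular form:
  V1 = 135·(cos(68.8°) + j·sin(68.8°)) = 48.82 + j125.9 V
  V2 = 227·(cos(-68.0°) + j·sin(-68.0°)) = 85.04 - j210.5 V
  V3 = 22·(cos(112.2°) + j·sin(112.2°)) = -8.312 + j20.37 V
Step 2 — Sum components: V_total = 125.5 - j64.24 V.
Step 3 — Convert to polar: |V_total| = 141 V, ∠V_total = -27.1°.

V_total = 141∠-27.1° V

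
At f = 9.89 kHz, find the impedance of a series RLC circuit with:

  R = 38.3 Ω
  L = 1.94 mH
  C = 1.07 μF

Step 1 — Angular frequency: ω = 2π·f = 2π·9890 = 6.214e+04 rad/s.
Step 2 — Component impedances:
  R: Z = R = 38.3 Ω
  L: Z = jωL = j·6.214e+04·0.00194 = 0 + j120.6 Ω
  C: Z = 1/(jωC) = -j/(ω·C) = 0 - j15.04 Ω
Step 3 — Series combination: Z_total = R + L + C = 38.3 + j105.5 Ω = 112.2∠70.0° Ω.

Z = 38.3 + j105.5 Ω = 112.2∠70.0° Ω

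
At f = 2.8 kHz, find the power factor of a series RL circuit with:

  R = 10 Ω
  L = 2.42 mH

Step 1 — Angular frequency: ω = 2π·f = 2π·2800 = 1.759e+04 rad/s.
Step 2 — Component impedances:
  R: Z = R = 10 Ω
  L: Z = jωL = j·1.759e+04·0.00242 = 0 + j42.57 Ω
Step 3 — Series combination: Z_total = R + L = 10 + j42.57 Ω = 43.73∠76.8° Ω.
Step 4 — Power factor: PF = cos(φ) = Re(Z)/|Z| = 10/43.73 = 0.2287.
Step 5 — Type: Im(Z) = 42.57 ⇒ lagging (phase φ = 76.8°).

PF = 0.2287 (lagging, φ = 76.8°)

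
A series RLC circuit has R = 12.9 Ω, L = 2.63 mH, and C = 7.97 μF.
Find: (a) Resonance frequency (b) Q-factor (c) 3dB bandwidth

Step 1 — Resonance condition Im(Z)=0 gives ω₀ = 1/√(LC).
Step 2 — ω₀ = 1/√(0.00263·7.97e-06) = 6907 rad/s.
Step 3 — f₀ = ω₀/(2π) = 1099 Hz.
Step 4 — Series Q: Q = ω₀L/R = 6907·0.00263/12.9 = 1.408.
Step 5 — 3dB bandwidth: Δω = ω₀/Q = 4905 rad/s; BW = Δω/(2π) = 780.6 Hz.

(a) f₀ = 1099 Hz  (b) Q = 1.408  (c) BW = 780.6 Hz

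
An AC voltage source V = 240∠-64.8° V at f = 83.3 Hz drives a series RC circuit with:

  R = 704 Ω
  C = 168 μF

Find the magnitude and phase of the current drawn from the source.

Step 1 — Angular frequency: ω = 2π·f = 2π·83.3 = 523.4 rad/s.
Step 2 — Component impedances:
  R: Z = R = 704 Ω
  C: Z = 1/(jωC) = -j/(ω·C) = 0 - j11.37 Ω
Step 3 — Series combination: Z_total = R + C = 704 - j11.37 Ω = 704.1∠-0.9° Ω.
Step 4 — Source phasor: V = 240∠-64.8° V = 102.2 - j217.2 V.
Step 5 — Ohm's law: I = V / Z_total = (102.2 - j217.2) / (704 - j11.37) = 0.1501 - j0.306 A.
Step 6 — Convert to polar: |I| = 0.3409 A, ∠I = -63.9°.

I = 0.3409∠-63.9° A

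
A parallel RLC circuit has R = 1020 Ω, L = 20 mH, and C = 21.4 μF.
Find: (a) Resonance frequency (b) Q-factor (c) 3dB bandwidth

Step 1 — Resonance: ω₀ = 1/√(LC) = 1/√(0.02·2.14e-05) = 1529 rad/s.
Step 2 — f₀ = ω₀/(2π) = 243.3 Hz.
Step 3 — Parallel Q: Q = R/(ω₀L) = 1020/(1529·0.02) = 33.37.
Step 4 — Bandwidth: Δω = ω₀/Q = 45.81 rad/s; BW = Δω/(2π) = 7.291 Hz.

(a) f₀ = 243.3 Hz  (b) Q = 33.37  (c) BW = 7.291 Hz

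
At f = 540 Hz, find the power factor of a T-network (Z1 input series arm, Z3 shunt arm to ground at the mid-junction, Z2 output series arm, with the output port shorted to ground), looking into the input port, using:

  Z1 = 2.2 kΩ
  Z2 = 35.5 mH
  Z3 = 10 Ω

Step 1 — Angular frequency: ω = 2π·f = 2π·540 = 3393 rad/s.
Step 2 — Component impedances:
  Z1: Z = R = 2200 Ω
  Z2: Z = jωL = j·3393·0.0355 = 0 + j120.4 Ω
  Z3: Z = R = 10 Ω
Step 3 — With the output port shorted to ground, the output series arm Z2 runs from the junction to ground; the shunt arm Z3 also runs from the junction to ground. They appear in parallel: Z3 || Z2 = 9.932 + j0.8245 Ω.
Step 4 — Series with input arm Z1: Z_in = Z1 + (Z3 || Z2) = 2210 + j0.8245 Ω = 2210∠0.0° Ω.
Step 5 — Power factor: PF = cos(φ) = Re(Z)/|Z| = 2210/2210 = 1.
Step 6 — Type: Im(Z) = 0.8245 ⇒ lagging (phase φ = 0.0°).

PF = 1 (lagging, φ = 0.0°)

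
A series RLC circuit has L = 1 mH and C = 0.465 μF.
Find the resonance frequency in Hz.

Step 1 — Resonance condition Im(Z)=0 gives ω₀ = 1/√(LC).
Step 2 — ω₀ = 1/√(0.001·4.65e-07) = 4.637e+04 rad/s.
Step 3 — f₀ = ω₀/(2π) = 7381 Hz.

f₀ = 7381 Hz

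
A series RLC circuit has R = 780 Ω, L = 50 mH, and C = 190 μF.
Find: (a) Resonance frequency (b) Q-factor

Step 1 — Resonance condition Im(Z)=0 gives ω₀ = 1/√(LC).
Step 2 — ω₀ = 1/√(0.05·0.00019) = 324.4 rad/s.
Step 3 — f₀ = ω₀/(2π) = 51.64 Hz.
Step 4 — Series Q: Q = ω₀L/R = 324.4·0.05/780 = 0.0208.

(a) f₀ = 51.64 Hz  (b) Q = 0.0208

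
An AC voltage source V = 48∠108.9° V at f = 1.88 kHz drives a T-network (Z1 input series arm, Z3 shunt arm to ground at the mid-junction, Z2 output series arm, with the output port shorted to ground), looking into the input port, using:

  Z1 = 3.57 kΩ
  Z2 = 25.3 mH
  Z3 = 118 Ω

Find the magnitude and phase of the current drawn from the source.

Step 1 — Angular frequency: ω = 2π·f = 2π·1880 = 1.181e+04 rad/s.
Step 2 — Component impedances:
  Z1: Z = R = 3570 Ω
  Z2: Z = jωL = j·1.181e+04·0.0253 = 0 + j298.9 Ω
  Z3: Z = R = 118 Ω
Step 3 — With the output port shorted to ground, the output series arm Z2 runs from the junction to ground; the shunt arm Z3 also runs from the junction to ground. They appear in parallel: Z3 || Z2 = 102.1 + j40.31 Ω.
Step 4 — Series with input arm Z1: Z_in = Z1 + (Z3 || Z2) = 3672 + j40.31 Ω = 3672∠0.6° Ω.
Step 5 — Source phasor: V = 48∠108.9° V = -15.55 + j45.41 V.
Step 6 — Ohm's law: I = V / Z_total = (-15.55 + j45.41) / (3672 + j40.31) = -0.004098 + j0.01241 A.
Step 7 — Convert to polar: |I| = 0.01307 A, ∠I = 108.3°.

I = 0.01307∠108.3° A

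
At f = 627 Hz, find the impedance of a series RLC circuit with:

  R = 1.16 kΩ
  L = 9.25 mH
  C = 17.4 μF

Step 1 — Angular frequency: ω = 2π·f = 2π·627 = 3940 rad/s.
Step 2 — Component impedances:
  R: Z = R = 1160 Ω
  L: Z = jωL = j·3940·0.00925 = 0 + j36.44 Ω
  C: Z = 1/(jωC) = -j/(ω·C) = 0 - j14.59 Ω
Step 3 — Series combination: Z_total = R + L + C = 1160 + j21.85 Ω = 1160∠1.1° Ω.

Z = 1160 + j21.85 Ω = 1160∠1.1° Ω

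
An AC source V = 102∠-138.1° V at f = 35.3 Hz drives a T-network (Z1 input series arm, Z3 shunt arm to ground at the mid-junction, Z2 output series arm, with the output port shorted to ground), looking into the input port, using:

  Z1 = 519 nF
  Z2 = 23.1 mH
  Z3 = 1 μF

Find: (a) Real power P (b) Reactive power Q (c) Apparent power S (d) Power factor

Step 1 — Angular frequency: ω = 2π·f = 2π·35.3 = 221.8 rad/s.
Step 2 — Component impedances:
  Z1: Z = 1/(jωC) = -j/(ω·C) = 0 - j8687 Ω
  Z2: Z = jωL = j·221.8·0.0231 = 0 + j5.123 Ω
  Z3: Z = 1/(jωC) = -j/(ω·C) = 0 - j4509 Ω
Step 3 — With the output port shorted to ground, the output series arm Z2 runs from the junction to ground; the shunt arm Z3 also runs from the junction to ground. They appear in parallel: Z3 || Z2 = 0 + j5.129 Ω.
Step 4 — Series with input arm Z1: Z_in = Z1 + (Z3 || Z2) = 0 - j8682 Ω = 8682∠-90.0° Ω.
Step 5 — Source phasor: V = 102∠-138.1° V = -75.92 - j68.12 V.
Step 6 — Current: I = V / Z = 0.007846 - j0.008744 A = 0.01175∠-48.1° A.
Step 7 — Complex power: S = V·I* = 0 - j1.198 VA.
Step 8 — Real power: P = Re(S) = 0 W.
Step 9 — Reactive power: Q = Im(S) = -1.198 VAR.
Step 10 — Apparent power: |S| = 1.198 VA.
Step 11 — Power factor: PF = P/|S| = 0 (leading).

(a) P = 0 W  (b) Q = -1.198 VAR  (c) S = 1.198 VA  (d) PF = 0 (leading)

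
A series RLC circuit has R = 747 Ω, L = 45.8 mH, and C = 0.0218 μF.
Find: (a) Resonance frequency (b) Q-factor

Step 1 — Resonance condition Im(Z)=0 gives ω₀ = 1/√(LC).
Step 2 — ω₀ = 1/√(0.0458·2.18e-08) = 3.165e+04 rad/s.
Step 3 — f₀ = ω₀/(2π) = 5037 Hz.
Step 4 — Series Q: Q = ω₀L/R = 3.165e+04·0.0458/747 = 1.94.

(a) f₀ = 5037 Hz  (b) Q = 1.94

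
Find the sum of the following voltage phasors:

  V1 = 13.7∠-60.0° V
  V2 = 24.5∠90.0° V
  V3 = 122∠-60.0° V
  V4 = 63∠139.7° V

Step 1 — Convert each phasor to rectangular form:
  V1 = 13.7·(cos(-60.0°) + j·sin(-60.0°)) = 6.85 - j11.86 V
  V2 = 24.5·(cos(90.0°) + j·sin(90.0°)) = 0 + j24.5 V
  V3 = 122·(cos(-60.0°) + j·sin(-60.0°)) = 61 - j105.7 V
  V4 = 63·(cos(139.7°) + j·sin(139.7°)) = -48.05 + j40.75 V
Step 2 — Sum components: V_total = 19.8 - j52.27 V.
Step 3 — Convert to polar: |V_total| = 55.9 V, ∠V_total = -69.3°.

V_total = 55.9∠-69.3° V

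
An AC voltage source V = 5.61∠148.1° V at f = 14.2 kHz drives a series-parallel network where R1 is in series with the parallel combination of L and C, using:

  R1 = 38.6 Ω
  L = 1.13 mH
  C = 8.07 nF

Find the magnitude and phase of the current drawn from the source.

Step 1 — Angular frequency: ω = 2π·f = 2π·1.42e+04 = 8.922e+04 rad/s.
Step 2 — Component impedances:
  R1: Z = R = 38.6 Ω
  L: Z = jωL = j·8.922e+04·0.00113 = 0 + j100.8 Ω
  C: Z = 1/(jωC) = -j/(ω·C) = 0 - j1389 Ω
Step 3 — Parallel branch: L || C = 1/(1/L + 1/C) = 0 + j108.7 Ω.
Step 4 — Series with R1: Z_total = R1 + (L || C) = 38.6 + j108.7 Ω = 115.4∠70.5° Ω.
Step 5 — Source phasor: V = 5.61∠148.1° V = -4.763 + j2.965 V.
Step 6 — Ohm's law: I = V / Z_total = (-4.763 + j2.965) / (38.6 + j108.7) = 0.0104 + j0.0475 A.
Step 7 — Convert to polar: |I| = 0.04863 A, ∠I = 77.6°.

I = 0.04863∠77.6° A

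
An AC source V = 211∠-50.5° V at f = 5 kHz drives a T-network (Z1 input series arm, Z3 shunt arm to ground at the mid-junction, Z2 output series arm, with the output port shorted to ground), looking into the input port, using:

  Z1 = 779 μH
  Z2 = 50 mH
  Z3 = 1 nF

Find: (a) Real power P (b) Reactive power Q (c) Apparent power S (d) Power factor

Step 1 — Angular frequency: ω = 2π·f = 2π·5000 = 3.142e+04 rad/s.
Step 2 — Component impedances:
  Z1: Z = jωL = j·3.142e+04·0.000779 = 0 + j24.47 Ω
  Z2: Z = jωL = j·3.142e+04·0.05 = 0 + j1571 Ω
  Z3: Z = 1/(jωC) = -j/(ω·C) = 0 - j3.183e+04 Ω
Step 3 — With the output port shorted to ground, the output series arm Z2 runs from the junction to ground; the shunt arm Z3 also runs from the junction to ground. They appear in parallel: Z3 || Z2 = 0 + j1652 Ω.
Step 4 — Series with input arm Z1: Z_in = Z1 + (Z3 || Z2) = 0 + j1677 Ω = 1677∠90.0° Ω.
Step 5 — Source phasor: V = 211∠-50.5° V = 134.2 - j162.8 V.
Step 6 — Current: I = V / Z = -0.0971 - j0.08004 A = 0.1258∠-140.5° A.
Step 7 — Complex power: S = V·I* = 0 + j26.55 VA.
Step 8 — Real power: P = Re(S) = 0 W.
Step 9 — Reactive power: Q = Im(S) = 26.55 VAR.
Step 10 — Apparent power: |S| = 26.55 VA.
Step 11 — Power factor: PF = P/|S| = 0 (lagging).

(a) P = 0 W  (b) Q = 26.55 VAR  (c) S = 26.55 VA  (d) PF = 0 (lagging)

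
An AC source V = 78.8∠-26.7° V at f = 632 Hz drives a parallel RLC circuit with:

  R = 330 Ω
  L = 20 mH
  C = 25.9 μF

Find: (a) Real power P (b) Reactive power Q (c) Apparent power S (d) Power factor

Step 1 — Angular frequency: ω = 2π·f = 2π·632 = 3971 rad/s.
Step 2 — Component impedances:
  R: Z = R = 330 Ω
  L: Z = jωL = j·3971·0.02 = 0 + j79.42 Ω
  C: Z = 1/(jωC) = -j/(ω·C) = 0 - j9.723 Ω
Step 3 — Parallel combination: 1/Z_total = 1/R + 1/L + 1/C; Z_total = 0.3716 - j11.07 Ω = 11.07∠-88.1° Ω.
Step 4 — Source phasor: V = 78.8∠-26.7° V = 70.4 - j35.41 V.
Step 5 — Current: I = V / Z = 3.409 + j6.247 A = 7.116∠61.4° A.
Step 6 — Complex power: S = V·I* = 18.82 - j560.4 VA.
Step 7 — Real power: P = Re(S) = 18.82 W.
Step 8 — Reactive power: Q = Im(S) = -560.4 VAR.
Step 9 — Apparent power: |S| = 560.8 VA.
Step 10 — Power factor: PF = P/|S| = 0.03356 (leading).

(a) P = 18.82 W  (b) Q = -560.4 VAR  (c) S = 560.8 VA  (d) PF = 0.03356 (leading)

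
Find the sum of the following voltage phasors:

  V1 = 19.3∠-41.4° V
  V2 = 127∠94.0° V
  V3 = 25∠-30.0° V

Step 1 — Convert each phasor to rectangular form:
  V1 = 19.3·(cos(-41.4°) + j·sin(-41.4°)) = 14.48 - j12.76 V
  V2 = 127·(cos(94.0°) + j·sin(94.0°)) = -8.859 + j126.7 V
  V3 = 25·(cos(-30.0°) + j·sin(-30.0°)) = 21.65 - j12.5 V
Step 2 — Sum components: V_total = 27.27 + j101.4 V.
Step 3 — Convert to polar: |V_total| = 105 V, ∠V_total = 75.0°.

V_total = 105∠75.0° V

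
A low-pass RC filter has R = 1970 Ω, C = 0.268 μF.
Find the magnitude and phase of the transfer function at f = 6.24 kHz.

Step 1 — Angular frequency: ω = 2π·6240 = 3.921e+04 rad/s.
Step 2 — Transfer function: H(jω) = 1/(1 + jωRC).
Step 3 — Denominator: 1 + jωRC = 1 + j·3.921e+04·1970·2.68e-07 = 1 + j20.7.
Step 4 — H = 0.002328 - j0.0482.
Step 5 — Magnitude: |H| = 0.04825 (-26.3 dB); phase: φ = -87.2°.

|H| = 0.04825 (-26.3 dB), φ = -87.2°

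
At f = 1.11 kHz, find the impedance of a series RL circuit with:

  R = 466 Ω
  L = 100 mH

Step 1 — Angular frequency: ω = 2π·f = 2π·1110 = 6974 rad/s.
Step 2 — Component impedances:
  R: Z = R = 466 Ω
  L: Z = jωL = j·6974·0.1 = 0 + j697.4 Ω
Step 3 — Series combination: Z_total = R + L = 466 + j697.4 Ω = 838.8∠56.3° Ω.

Z = 466 + j697.4 Ω = 838.8∠56.3° Ω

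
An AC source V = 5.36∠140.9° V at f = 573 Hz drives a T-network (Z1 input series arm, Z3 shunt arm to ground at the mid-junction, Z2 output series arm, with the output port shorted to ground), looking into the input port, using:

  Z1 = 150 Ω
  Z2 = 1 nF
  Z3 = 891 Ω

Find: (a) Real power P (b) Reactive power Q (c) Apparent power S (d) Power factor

Step 1 — Angular frequency: ω = 2π·f = 2π·573 = 3600 rad/s.
Step 2 — Component impedances:
  Z1: Z = R = 150 Ω
  Z2: Z = 1/(jωC) = -j/(ω·C) = 0 - j2.778e+05 Ω
  Z3: Z = R = 891 Ω
Step 3 — With the output port shorted to ground, the output series arm Z2 runs from the junction to ground; the shunt arm Z3 also runs from the junction to ground. They appear in parallel: Z3 || Z2 = 891 - j2.858 Ω.
Step 4 — Series with input arm Z1: Z_in = Z1 + (Z3 || Z2) = 1041 - j2.858 Ω = 1041∠-0.2° Ω.
Step 5 — Source phasor: V = 5.36∠140.9° V = -4.16 + j3.38 V.
Step 6 — Current: I = V / Z = -0.004005 + j0.003236 A = 0.005149∠141.1° A.
Step 7 — Complex power: S = V·I* = 0.0276 - j7.577e-05 VA.
Step 8 — Real power: P = Re(S) = 0.0276 W.
Step 9 — Reactive power: Q = Im(S) = -7.577e-05 VAR.
Step 10 — Apparent power: |S| = 0.0276 VA.
Step 11 — Power factor: PF = P/|S| = 1 (leading).

(a) P = 0.0276 W  (b) Q = -7.577e-05 VAR  (c) S = 0.0276 VA  (d) PF = 1 (leading)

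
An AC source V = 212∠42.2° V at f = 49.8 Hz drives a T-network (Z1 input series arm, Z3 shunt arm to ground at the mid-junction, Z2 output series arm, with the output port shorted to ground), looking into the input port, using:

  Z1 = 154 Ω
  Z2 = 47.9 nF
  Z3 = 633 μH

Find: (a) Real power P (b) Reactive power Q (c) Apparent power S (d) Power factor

Step 1 — Angular frequency: ω = 2π·f = 2π·49.8 = 312.9 rad/s.
Step 2 — Component impedances:
  Z1: Z = R = 154 Ω
  Z2: Z = 1/(jωC) = -j/(ω·C) = 0 - j6.672e+04 Ω
  Z3: Z = jωL = j·312.9·0.000633 = 0 + j0.1981 Ω
Step 3 — With the output port shorted to ground, the output series arm Z2 runs from the junction to ground; the shunt arm Z3 also runs from the junction to ground. They appear in parallel: Z3 || Z2 = 0 + j0.1981 Ω.
Step 4 — Series with input arm Z1: Z_in = Z1 + (Z3 || Z2) = 154 + j0.1981 Ω = 154∠0.1° Ω.
Step 5 — Source phasor: V = 212∠42.2° V = 157.1 + j142.4 V.
Step 6 — Current: I = V / Z = 1.021 + j0.9234 A = 1.377∠42.1° A.
Step 7 — Complex power: S = V·I* = 291.8 + j0.3754 VA.
Step 8 — Real power: P = Re(S) = 291.8 W.
Step 9 — Reactive power: Q = Im(S) = 0.3754 VAR.
Step 10 — Apparent power: |S| = 291.8 VA.
Step 11 — Power factor: PF = P/|S| = 1 (lagging).

(a) P = 291.8 W  (b) Q = 0.3754 VAR  (c) S = 291.8 VA  (d) PF = 1 (lagging)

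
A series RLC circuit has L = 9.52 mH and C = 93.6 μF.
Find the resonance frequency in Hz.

Step 1 — Resonance condition Im(Z)=0 gives ω₀ = 1/√(LC).
Step 2 — ω₀ = 1/√(0.00952·9.36e-05) = 1059 rad/s.
Step 3 — f₀ = ω₀/(2π) = 168.6 Hz.

f₀ = 168.6 Hz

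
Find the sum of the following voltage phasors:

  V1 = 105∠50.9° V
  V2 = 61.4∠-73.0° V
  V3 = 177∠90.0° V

Step 1 — Convert each phasor to rectangular form:
  V1 = 105·(cos(50.9°) + j·sin(50.9°)) = 66.22 + j81.48 V
  V2 = 61.4·(cos(-73.0°) + j·sin(-73.0°)) = 17.95 - j58.72 V
  V3 = 177·(cos(90.0°) + j·sin(90.0°)) = 0 + j177 V
Step 2 — Sum components: V_total = 84.17 + j199.8 V.
Step 3 — Convert to polar: |V_total| = 216.8 V, ∠V_total = 67.2°.

V_total = 216.8∠67.2° V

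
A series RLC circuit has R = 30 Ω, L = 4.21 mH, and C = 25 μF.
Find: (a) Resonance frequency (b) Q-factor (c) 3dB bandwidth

Step 1 — Resonance condition Im(Z)=0 gives ω₀ = 1/√(LC).
Step 2 — ω₀ = 1/√(0.00421·2.5e-05) = 3082 rad/s.
Step 3 — f₀ = ω₀/(2π) = 490.6 Hz.
Step 4 — Series Q: Q = ω₀L/R = 3082·0.00421/30 = 0.4326.
Step 5 — 3dB bandwidth: Δω = ω₀/Q = 7126 rad/s; BW = Δω/(2π) = 1134 Hz.

(a) f₀ = 490.6 Hz  (b) Q = 0.4326  (c) BW = 1134 Hz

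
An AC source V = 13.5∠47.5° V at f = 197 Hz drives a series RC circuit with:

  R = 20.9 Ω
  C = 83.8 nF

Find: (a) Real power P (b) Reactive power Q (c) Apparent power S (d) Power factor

Step 1 — Angular frequency: ω = 2π·f = 2π·197 = 1238 rad/s.
Step 2 — Component impedances:
  R: Z = R = 20.9 Ω
  C: Z = 1/(jωC) = -j/(ω·C) = 0 - j9641 Ω
Step 3 — Series combination: Z_total = R + C = 20.9 - j9641 Ω = 9641∠-89.9° Ω.
Step 4 — Source phasor: V = 13.5∠47.5° V = 9.12 + j9.953 V.
Step 5 — Current: I = V / Z = -0.00103 + j0.0009483 A = 0.0014∠137.4° A.
Step 6 — Complex power: S = V·I* = 4.098e-05 - j0.0189 VA.
Step 7 — Real power: P = Re(S) = 4.098e-05 W.
Step 8 — Reactive power: Q = Im(S) = -0.0189 VAR.
Step 9 — Apparent power: |S| = 0.0189 VA.
Step 10 — Power factor: PF = P/|S| = 0.002168 (leading).

(a) P = 4.098e-05 W  (b) Q = -0.0189 VAR  (c) S = 0.0189 VA  (d) PF = 0.002168 (leading)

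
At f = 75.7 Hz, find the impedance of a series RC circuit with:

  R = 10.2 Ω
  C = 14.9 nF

Step 1 — Angular frequency: ω = 2π·f = 2π·75.7 = 475.6 rad/s.
Step 2 — Component impedances:
  R: Z = R = 10.2 Ω
  C: Z = 1/(jωC) = -j/(ω·C) = 0 - j1.411e+05 Ω
Step 3 — Series combination: Z_total = R + C = 10.2 - j1.411e+05 Ω = 1.411e+05∠-90.0° Ω.

Z = 10.2 - j1.411e+05 Ω = 1.411e+05∠-90.0° Ω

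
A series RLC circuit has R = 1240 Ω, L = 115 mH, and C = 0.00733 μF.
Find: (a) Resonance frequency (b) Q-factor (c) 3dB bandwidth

Step 1 — Resonance condition Im(Z)=0 gives ω₀ = 1/√(LC).
Step 2 — ω₀ = 1/√(0.115·7.33e-09) = 3.444e+04 rad/s.
Step 3 — f₀ = ω₀/(2π) = 5482 Hz.
Step 4 — Series Q: Q = ω₀L/R = 3.444e+04·0.115/1240 = 3.194.
Step 5 — 3dB bandwidth: Δω = ω₀/Q = 1.078e+04 rad/s; BW = Δω/(2π) = 1716 Hz.

(a) f₀ = 5482 Hz  (b) Q = 3.194  (c) BW = 1716 Hz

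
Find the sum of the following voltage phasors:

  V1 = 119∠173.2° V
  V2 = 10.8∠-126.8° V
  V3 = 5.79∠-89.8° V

Step 1 — Convert each phasor to rectangular form:
  V1 = 119·(cos(173.2°) + j·sin(173.2°)) = -118.2 + j14.09 V
  V2 = 10.8·(cos(-126.8°) + j·sin(-126.8°)) = -6.469 - j8.648 V
  V3 = 5.79·(cos(-89.8°) + j·sin(-89.8°)) = 0.02021 - j5.79 V
Step 2 — Sum components: V_total = -124.6 - j0.3478 V.
Step 3 — Convert to polar: |V_total| = 124.6 V, ∠V_total = -179.8°.

V_total = 124.6∠-179.8° V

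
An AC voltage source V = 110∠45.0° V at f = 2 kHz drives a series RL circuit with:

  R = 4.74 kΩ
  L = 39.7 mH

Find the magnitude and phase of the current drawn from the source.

Step 1 — Angular frequency: ω = 2π·f = 2π·2000 = 1.257e+04 rad/s.
Step 2 — Component impedances:
  R: Z = R = 4740 Ω
  L: Z = jωL = j·1.257e+04·0.0397 = 0 + j498.9 Ω
Step 3 — Series combination: Z_total = R + L = 4740 + j498.9 Ω = 4766∠6.0° Ω.
Step 4 — Source phasor: V = 110∠45.0° V = 77.78 + j77.78 V.
Step 5 — Ohm's law: I = V / Z_total = (77.78 + j77.78) / (4740 + j498.9) = 0.01794 + j0.01452 A.
Step 6 — Convert to polar: |I| = 0.02308 A, ∠I = 39.0°.

I = 0.02308∠39.0° A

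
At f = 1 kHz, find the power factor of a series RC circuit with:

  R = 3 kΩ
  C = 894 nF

Step 1 — Angular frequency: ω = 2π·f = 2π·1000 = 6283 rad/s.
Step 2 — Component impedances:
  R: Z = R = 3000 Ω
  C: Z = 1/(jωC) = -j/(ω·C) = 0 - j178 Ω
Step 3 — Series combination: Z_total = R + C = 3000 - j178 Ω = 3005∠-3.4° Ω.
Step 4 — Power factor: PF = cos(φ) = Re(Z)/|Z| = 3000/3005.3 = 0.9982.
Step 5 — Type: Im(Z) = -178 ⇒ leading (phase φ = -3.4°).

PF = 0.9982 (leading, φ = -3.4°)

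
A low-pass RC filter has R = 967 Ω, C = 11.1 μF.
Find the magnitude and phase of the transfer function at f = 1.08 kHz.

Step 1 — Angular frequency: ω = 2π·1080 = 6786 rad/s.
Step 2 — Transfer function: H(jω) = 1/(1 + jωRC).
Step 3 — Denominator: 1 + jωRC = 1 + j·6786·967·1.11e-05 = 1 + j72.84.
Step 4 — H = 0.0001885 - j0.01373.
Step 5 — Magnitude: |H| = 0.01373 (-37.2 dB); phase: φ = -89.2°.

|H| = 0.01373 (-37.2 dB), φ = -89.2°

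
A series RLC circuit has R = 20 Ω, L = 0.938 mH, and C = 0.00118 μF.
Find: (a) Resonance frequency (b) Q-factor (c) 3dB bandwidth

Step 1 — Resonance: ω₀ = 1/√(LC) = 1/√(0.000938·1.18e-09) = 9.505e+05 rad/s.
Step 2 — f₀ = ω₀/(2π) = 1.513e+05 Hz.
Step 3 — Series Q: Q = ω₀L/R = 9.505e+05·0.000938/20 = 44.58.
Step 4 — Bandwidth: Δω = ω₀/Q = 2.132e+04 rad/s; BW = Δω/(2π) = 3393 Hz.

(a) f₀ = 1.513e+05 Hz  (b) Q = 44.58  (c) BW = 3393 Hz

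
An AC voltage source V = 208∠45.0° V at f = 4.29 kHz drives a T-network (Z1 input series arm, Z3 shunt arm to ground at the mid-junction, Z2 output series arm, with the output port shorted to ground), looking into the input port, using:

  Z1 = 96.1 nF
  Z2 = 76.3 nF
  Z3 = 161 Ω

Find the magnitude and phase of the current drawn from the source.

Step 1 — Angular frequency: ω = 2π·f = 2π·4290 = 2.695e+04 rad/s.
Step 2 — Component impedances:
  Z1: Z = 1/(jωC) = -j/(ω·C) = 0 - j386 Ω
  Z2: Z = 1/(jωC) = -j/(ω·C) = 0 - j486.2 Ω
  Z3: Z = R = 161 Ω
Step 3 — With the output port shorted to ground, the output series arm Z2 runs from the junction to ground; the shunt arm Z3 also runs from the junction to ground. They appear in parallel: Z3 || Z2 = 145.1 - j48.04 Ω.
Step 4 — Series with input arm Z1: Z_in = Z1 + (Z3 || Z2) = 145.1 - j434.1 Ω = 457.7∠-71.5° Ω.
Step 5 — Source phasor: V = 208∠45.0° V = 147.1 + j147.1 V.
Step 6 — Ohm's law: I = V / Z_total = (147.1 + j147.1) / (145.1 - j434.1) = -0.2029 + j0.4066 A.
Step 7 — Convert to polar: |I| = 0.4545 A, ∠I = 116.5°.

I = 0.4545∠116.5° A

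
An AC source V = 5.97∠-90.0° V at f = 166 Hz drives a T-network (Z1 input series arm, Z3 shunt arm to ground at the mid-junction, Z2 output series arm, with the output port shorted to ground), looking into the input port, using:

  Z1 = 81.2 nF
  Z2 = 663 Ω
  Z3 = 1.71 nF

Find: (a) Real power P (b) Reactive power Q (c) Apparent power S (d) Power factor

Step 1 — Angular frequency: ω = 2π·f = 2π·166 = 1043 rad/s.
Step 2 — Component impedances:
  Z1: Z = 1/(jωC) = -j/(ω·C) = 0 - j1.181e+04 Ω
  Z2: Z = R = 663 Ω
  Z3: Z = 1/(jωC) = -j/(ω·C) = 0 - j5.607e+05 Ω
Step 3 — With the output port shorted to ground, the output series arm Z2 runs from the junction to ground; the shunt arm Z3 also runs from the junction to ground. They appear in parallel: Z3 || Z2 = 663 - j0.784 Ω.
Step 4 — Series with input arm Z1: Z_in = Z1 + (Z3 || Z2) = 663 - j1.181e+04 Ω = 1.183e+04∠-86.8° Ω.
Step 5 — Source phasor: V = 5.97∠-90.0° V = 0 - j5.97 V.
Step 6 — Current: I = V / Z = 0.000504 - j2.83e-05 A = 0.0005048∠-3.2° A.
Step 7 — Complex power: S = V·I* = 0.0001689 - j0.003009 VA.
Step 8 — Real power: P = Re(S) = 0.0001689 W.
Step 9 — Reactive power: Q = Im(S) = -0.003009 VAR.
Step 10 — Apparent power: |S| = 0.003014 VA.
Step 11 — Power factor: PF = P/|S| = 0.05606 (leading).

(a) P = 0.0001689 W  (b) Q = -0.003009 VAR  (c) S = 0.003014 VA  (d) PF = 0.05606 (leading)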